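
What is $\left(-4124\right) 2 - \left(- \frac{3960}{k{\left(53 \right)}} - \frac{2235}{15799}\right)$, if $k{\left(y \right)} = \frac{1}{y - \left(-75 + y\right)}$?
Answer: $\frac{4561995083}{15799} \approx 2.8875 \cdot 10^{5}$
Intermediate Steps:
$k{\left(y \right)} = \frac{1}{75}$
$\left(-4124\right) 2 - \left(- \frac{3960}{k{\left(53 \right)}} - \frac{2235}{15799}\right) = \left(-4124\right) 2 - \left(- 3960 \frac{1}{\frac{1}{75}} - \frac{2235}{15799}\right) = -8248 - \left(\left(-3960\right) 75 - \frac{2235}{15799}\right) = -8248 - \left(-297000 - \frac{2235}{15799}\right) = -8248 - - \frac{4692305235}{15799} = -8248 + \frac{4692305235}{15799} = \frac{4561995083}{15799}$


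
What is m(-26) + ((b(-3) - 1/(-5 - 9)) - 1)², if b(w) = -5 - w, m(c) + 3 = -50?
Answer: -8707/196 ≈ -44.423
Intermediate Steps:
m(c) = -53 (m(c) = -3 - 50 = -53)
m(-26) + ((b(-3) - 1/(-5 - 9)) - 1)² = -53 + (((-5 - 1*(-3)) - 1/(-5 - 9)) - 1)² = -53 + (((-5 + 3) - 1/(-14)) - 1)² = -53 + ((-2 - 1*(-1/14)) - 1)² = -53 + ((-2 + 1/14) - 1)² = -53 + (-27/14 - 1)² = -53 + (-41/14)² = -53 + 1681/196 = -8707/196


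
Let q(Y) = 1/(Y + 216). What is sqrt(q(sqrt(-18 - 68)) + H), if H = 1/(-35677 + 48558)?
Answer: sqrt(12881)*sqrt((13097 + I*sqrt(86))/(216 + I*sqrt(86)))/12881 ≈ 0.068563 - 0.0014469*I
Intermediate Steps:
q(Y) = 1/(216 + Y)
H = 1/12881 ≈ 7.7634e-5
sqrt(q(sqrt(-18 - 68)) + H) = sqrt(1/(216 + sqrt(-18 - 68)) + 1/12881) = sqrt(1/(216 + sqrt(-86)) + 1/12881) = sqrt(1/(216 + I*sqrt(86)) + 1/12881) = sqrt(1/12881 + 1/(216 + I*sqrt(86)))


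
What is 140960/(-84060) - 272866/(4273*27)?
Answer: -217776734/53878257 ≈ -4.0420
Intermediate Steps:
140960/(-84060) - 272866/(4273*27) = 140960*(-1/84060) - 272866/115371 = -7048/4203 - 272866*1/115371 = -7048/4203 - 272866/115371 = -217776734/53878257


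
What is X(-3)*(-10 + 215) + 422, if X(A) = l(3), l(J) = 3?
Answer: 1037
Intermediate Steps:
X(A) = 3
X(-3)*(-10 + 215) + 422 = 3*(-10 + 215) + 422 = 3*205 + 422 = 615 + 422 = 1037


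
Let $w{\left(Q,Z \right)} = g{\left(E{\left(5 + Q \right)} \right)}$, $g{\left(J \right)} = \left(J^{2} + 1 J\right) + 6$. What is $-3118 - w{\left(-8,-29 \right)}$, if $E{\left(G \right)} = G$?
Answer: $-3130$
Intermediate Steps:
$g{\left(J \right)} = 6 + J + J^{2}$ ($g{\left(J \right)} = \left(J^{2} + J\right) + 6 = \left(J + J^{2}\right) + 6 = 6 + J + J^{2}$)
$w{\left(Q,Z \right)} = 11 + Q + \left(5 + Q\right)^{2}$ ($w{\left(Q,Z \right)} = 6 + \left(5 + Q\right) + \left(5 + Q\right)^{2} = 11 + Q + \left(5 + Q\right)^{2}$)
$-3118 - w{\left(-8,-29 \right)} = -3118 - \left(11 - 8 + \left(5 - 8\right)^{2}\right) = -3118 - \left(11 - 8 + \left(-3\right)^{2}\right) = -3118 - \left(11 - 8 + 9\right) = -3118 - 12 = -3130$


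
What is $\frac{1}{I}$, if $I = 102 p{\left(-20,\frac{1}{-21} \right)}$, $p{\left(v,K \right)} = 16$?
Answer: $\frac{1}{1632} \approx 0.00061275$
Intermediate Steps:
$I = 1632$ ($I = 102 \cdot 16 = 1632$)
$\frac{1}{I} = \frac{1}{1632}$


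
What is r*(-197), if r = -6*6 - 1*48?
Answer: 16548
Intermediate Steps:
r = -84 (r = -36 - 48 = -84)
r*(-197) = -84*(-197) = 16548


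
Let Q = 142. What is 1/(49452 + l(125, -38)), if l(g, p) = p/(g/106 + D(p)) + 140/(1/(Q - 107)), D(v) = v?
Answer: 3903/212139884 ≈ 1.8398e-5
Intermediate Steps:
l(g, p) = 4900 + p/(p + g/106) (l(g, p) = p/(g/106 + p) + 140/(1/(142 - 107)) = p/(g/106 + p) + 140/(1/35) = p/(p + g/106) + 140/(1/35) = p/(p + g/106) + 140*35 = p/(p + g/106) + 4900 = 4900 + p/(p + g/106))
1/(49452 + l(125, -38)) = 1/(49452 + 2*(2450*125 + 259753*(-38))/(125 + 106*(-38))) = 1/(49452 + 2*(306250 - 9870614)/(125 - 4028)) = 1/(49452 + 2*(-9564364)/(-3903)) = 1/(49452 + 2*(-1/3903)*(-9564364)) = 1/(49452 + 19128728/3903) = 1/(212139884/3903) = 3903/212139884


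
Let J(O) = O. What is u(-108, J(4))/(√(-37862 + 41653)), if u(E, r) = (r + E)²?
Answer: 10816*√3791/3791 ≈ 175.67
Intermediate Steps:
u(E, r) = (E + r)²
u(-108, J(4))/(√(-37862 + 41653)) = (-108 + 4)²/(√(-37862 + 41653)) = (-104)²/(√3791) = 10816*(√3791/3791) = 10816*√3791/3791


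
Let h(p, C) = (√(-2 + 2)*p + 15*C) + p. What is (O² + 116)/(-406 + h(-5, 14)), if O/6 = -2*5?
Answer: -3716/201 ≈ -18.488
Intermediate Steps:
h(p, C) = p + 15*C (h(p, C) = (√0*p + 15*C) + p = (0*p + 15*C) + p = (0 + 15*C) + p = 15*C + p = p + 15*C)
O = -60 (O = 6*(-2*5) = 6*(-10) = -60)
(O² + 116)/(-406 + h(-5, 14)) = ((-60)² + 116)/(-406 + (-5 + 15*14)) = (3600 + 116)/(-406 + (-5 + 210)) = 3716/(-406 + 205) = 3716/(-201) = 3716*(-1/201) = -3716/201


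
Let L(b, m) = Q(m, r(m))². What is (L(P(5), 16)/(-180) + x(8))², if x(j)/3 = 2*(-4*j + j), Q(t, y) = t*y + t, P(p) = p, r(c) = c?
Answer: 623800576/2025 ≈ 3.0805e+5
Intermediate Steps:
Q(t, y) = t + t*y
x(j) = -18*j (x(j) = 3*(2*(-4*j + j)) = 3*(2*(-3*j)) = 3*(-6*j) = -18*j)
L(b, m) = m²*(1 + m)² (L(b, m) = (m*(1 + m))² = m²*(1 + m)²)
(L(P(5), 16)/(-180) + x(8))² = ((16²*(1 + 16)²)/(-180) - 18*8)² = ((256*17²)*(-1/180) - 144)² = ((256*289)*(-1/180) - 144)² = (73984*(-1/180) - 144)² = (-18496/45 - 144)² = (-24976/45)² = 623800576/2025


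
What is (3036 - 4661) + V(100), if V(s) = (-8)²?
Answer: -1561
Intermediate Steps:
V(s) = 64
(3036 - 4661) + V(100) = (3036 - 4661) + 64 = -1625 + 64 = -1561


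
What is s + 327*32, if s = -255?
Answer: 10209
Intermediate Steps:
s + 327*32 = -255 + 327*32 = -255 + 10464 = 10209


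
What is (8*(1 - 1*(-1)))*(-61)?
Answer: -976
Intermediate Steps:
(8*(1 - 1*(-1)))*(-61) = (8*(1 + 1))*(-61) = (8*2)*(-61) = 16*(-61) = -976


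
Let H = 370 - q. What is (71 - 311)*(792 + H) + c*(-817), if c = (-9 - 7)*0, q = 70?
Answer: -262080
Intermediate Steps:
H = 300 (H = 370 - 1*70 = 370 - 70 = 300)
c = 0 (c = -16*0 = 0)
(71 - 311)*(792 + H) + c*(-817) = (71 - 311)*(792 + 300) + 0*(-817) = -240*1092 + 0 = -262080 + 0 = -262080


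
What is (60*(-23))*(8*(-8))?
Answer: 88320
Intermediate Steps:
(60*(-23))*(8*(-8)) = -1380*(-64) = 88320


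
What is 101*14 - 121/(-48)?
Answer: 67993/48 ≈ 1416.5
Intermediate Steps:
101*14 - 121/(-48) = 1414 - 121*(-1/48) = 1414 + 121/48 = 67993/48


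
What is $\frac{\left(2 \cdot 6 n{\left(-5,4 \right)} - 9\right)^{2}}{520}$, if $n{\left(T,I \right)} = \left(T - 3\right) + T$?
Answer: $\frac{5445}{104} \approx 52.356$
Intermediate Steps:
$n{\left(T,I \right)} = -3 + 2 T$ ($n{\left(T,I \right)} = \left(-3 + T\right) + T = -3 + 2 T$)
$\frac{\left(2 \cdot 6 n{\left(-5,4 \right)} - 9\right)^{2}}{520} = \frac{\left(2 \cdot 6 \left(-3 + 2 \left(-5\right)\right) - 9\right)^{2}}{520} = \left(12 \left(-3 - 10\right) - 9\right)^{2} \cdot \frac{1}{520} = \left(12 \left(-13\right) - 9\right)^{2} \cdot \frac{1}{520} = \left(-156 - 9\right)^{2} \cdot \frac{1}{520} = \left(-165\right)^{2} \cdot \frac{1}{520} = 27225 \cdot \frac{1}{520} = \frac{5445}{104}$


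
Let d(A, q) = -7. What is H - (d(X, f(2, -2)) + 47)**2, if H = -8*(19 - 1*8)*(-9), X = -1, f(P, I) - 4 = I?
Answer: -808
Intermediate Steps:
f(P, I) = 4 + I
H = 792 (H = -8*(19 - 8)*(-9) = -8*11*(-9) = -88*(-9) = 792)
H - (d(X, f(2, -2)) + 47)**2 = 792 - (-7 + 47)**2 = 792 - 1*40**2 = 792 - 1*1600 = 792 - 1600 = -808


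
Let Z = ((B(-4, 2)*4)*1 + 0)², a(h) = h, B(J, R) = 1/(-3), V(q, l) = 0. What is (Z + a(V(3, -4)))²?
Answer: 256/81 ≈ 3.1605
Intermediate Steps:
B(J, R) = -⅓
Z = 16/9 (Z = (-⅓*4*1 + 0)² = (-4/3*1 + 0)² = (-4/3 + 0)² = (-4/3)² = 16/9 ≈ 1.7778)
(Z + a(V(3, -4)))² = (16/9 + 0)² = (16/9)² = 256/81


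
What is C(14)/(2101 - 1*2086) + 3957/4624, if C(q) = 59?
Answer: 332171/69360 ≈ 4.7891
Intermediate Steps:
C(14)/(2101 - 1*2086) + 3957/4624 = 59/(2101 - 1*2086) + 3957/4624 = 59/(2101 - 2086) + 3957*(1/4624) = 59/15 + 3957/4624 = 332171/69360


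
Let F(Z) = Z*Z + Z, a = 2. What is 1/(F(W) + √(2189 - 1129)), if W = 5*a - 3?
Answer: 14/519 - √265/1038 ≈ 0.011292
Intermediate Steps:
W = 7 (W = 5*2 - 3 = 10 - 3 = 7)
F(Z) = Z + Z² (F(Z) = Z² + Z = Z + Z²)
1/(F(W) + √(2189 - 1129)) = 1/(7*(1 + 7) + √(2189 - 1129)) = 1/(7*8 + √1060) = 1/(56 + 2*√265)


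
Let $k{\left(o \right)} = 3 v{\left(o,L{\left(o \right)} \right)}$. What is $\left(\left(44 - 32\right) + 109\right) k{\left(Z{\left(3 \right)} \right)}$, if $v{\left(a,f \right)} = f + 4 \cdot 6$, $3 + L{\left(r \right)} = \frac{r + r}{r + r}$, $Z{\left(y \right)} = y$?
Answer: $7986$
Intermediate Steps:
$L{\left(r \right)} = -2$ ($L{\left(r \right)} = -3 + \frac{r + r}{r + r} = -3 + \frac{2 r}{2 r} = -3 + 2 r \frac{1}{2 r} = -3 + 1 = -2$)
$v{\left(a,f \right)} = 24 + f$ ($v{\left(a,f \right)} = f + 24 = 24 + f$)
$k{\left(o \right)} = 66$ ($k{\left(o \right)} = 3 \left(24 - 2\right) = 3 \cdot 22 = 66$)
$\left(\left(44 - 32\right) + 109\right) k{\left(Z{\left(3 \right)} \right)} = \left(\left(44 - 32\right) + 109\right) 66 = \left(12 + 109\right) 66 = 121 \cdot 66 = 7986$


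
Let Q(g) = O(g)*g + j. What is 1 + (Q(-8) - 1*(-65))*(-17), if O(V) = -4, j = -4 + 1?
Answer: -1597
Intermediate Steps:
j = -3
Q(g) = -3 - 4*g (Q(g) = -4*g - 3 = -3 - 4*g)
1 + (Q(-8) - 1*(-65))*(-17) = 1 + ((-3 - 4*(-8)) - 1*(-65))*(-17) = 1 + ((-3 + 32) + 65)*(-17) = 1 + (29 + 65)*(-17) = 1 + 94*(-17) = 1 - 1598 = -1597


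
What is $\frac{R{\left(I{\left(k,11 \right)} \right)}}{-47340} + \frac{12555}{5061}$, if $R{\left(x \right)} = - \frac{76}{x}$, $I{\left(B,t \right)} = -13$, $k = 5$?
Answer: $\frac{643851122}{259553385} \approx 2.4806$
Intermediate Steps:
$\frac{R{\left(I{\left(k,11 \right)} \right)}}{-47340} + \frac{12555}{5061} = \frac{\left(-76\right) \frac{1}{-13}}{-47340} + \frac{12555}{5061} = \left(-76\right) \left(- \frac{1}{13}\right) \left(- \frac{1}{47340}\right) + 12555 \cdot \frac{1}{5061} = \frac{76}{13} \left(- \frac{1}{47340}\right) + \frac{4185}{1687} = - \frac{19}{153855} + \frac{4185}{1687} = \frac{643851122}{259553385}$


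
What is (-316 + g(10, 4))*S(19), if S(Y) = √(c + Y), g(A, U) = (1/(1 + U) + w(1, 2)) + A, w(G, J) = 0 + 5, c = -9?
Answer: -1504*√10/5 ≈ -951.21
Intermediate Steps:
w(G, J) = 5
g(A, U) = 5 + A + 1/(1 + U) (g(A, U) = (1/(1 + U) + 5) + A = (5 + 1/(1 + U)) + A = 5 + A + 1/(1 + U))
S(Y) = √(-9 + Y)
(-316 + g(10, 4))*S(19) = (-316 + (6 + 10 + 5*4 + 10*4)/(1 + 4))*√(-9 + 19) = (-316 + (6 + 10 + 20 + 40)/5)*√10 = (-316 + (⅕)*76)*√10 = (-316 + 76/5)*√10 = -1504*√10/5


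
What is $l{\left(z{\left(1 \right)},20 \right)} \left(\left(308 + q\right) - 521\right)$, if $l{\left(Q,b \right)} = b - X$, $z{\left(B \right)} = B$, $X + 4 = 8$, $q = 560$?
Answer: $5552$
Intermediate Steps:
$X = 4$ ($X = -4 + 8 = 4$)
$l{\left(Q,b \right)} = -4 + b$ ($l{\left(Q,b \right)} = b - 4 = -4 + b$)
$l{\left(z{\left(1 \right)},20 \right)} \left(\left(308 + q\right) - 521\right) = \left(-4 + 20\right) \left(\left(308 + 560\right) - 521\right) = 16 \left(868 - 521\right) = 16 \cdot 347 = 5552$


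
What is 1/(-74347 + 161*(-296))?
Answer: -1/122003 ≈ -8.1965e-6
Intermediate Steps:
1/(-74347 + 161*(-296)) = 1/(-74347 - 47656) = 1/(-122003) = -1/122003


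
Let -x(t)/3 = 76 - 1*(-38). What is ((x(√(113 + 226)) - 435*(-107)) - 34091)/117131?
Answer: 12112/117131 ≈ 0.10341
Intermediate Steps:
x(t) = -342 (x(t) = -3*(76 - 1*(-38)) = -3*(76 + 38) = -3*114 = -342)
((x(√(113 + 226)) - 435*(-107)) - 34091)/117131 = ((-342 - 435*(-107)) - 34091)/117131 = ((-342 + 46545) - 34091)*(1/117131) = (46203 - 34091)*(1/117131) = 12112*(1/117131) = 12112/117131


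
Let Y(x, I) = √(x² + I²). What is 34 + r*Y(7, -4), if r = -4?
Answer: 34 - 4*√65 ≈ 1.7510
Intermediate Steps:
Y(x, I) = √(I² + x²)
34 + r*Y(7, -4) = 34 - 4*√((-4)² + 7²) = 34 - 4*√(16 + 49) = 34 - 4*√65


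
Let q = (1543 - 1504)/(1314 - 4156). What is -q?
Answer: 39/2842 ≈ 0.013723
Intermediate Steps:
q = -39/2842 (q = 39/(-2842) = 39*(-1/2842) = -39/2842 ≈ -0.013723)
-q = -1*(-39/2842) = 39/2842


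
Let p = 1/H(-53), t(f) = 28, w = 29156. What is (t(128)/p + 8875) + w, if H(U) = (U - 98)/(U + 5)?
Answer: 457429/12 ≈ 38119.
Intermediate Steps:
H(U) = (-98 + U)/(5 + U)
p = 48/151 (p = 1/((-98 - 53)/(5 - 53)) = 1/(-151/(-48)) = 1/(-1/48*(-151)) = 1/(151/48) = 48/151 ≈ 0.31788)
(t(128)/p + 8875) + w = (28/(48/151) + 8875) + 29156 = (28*(151/48) + 8875) + 29156 = (1057/12 + 8875) + 29156 = 107557/12 + 29156 = 457429/12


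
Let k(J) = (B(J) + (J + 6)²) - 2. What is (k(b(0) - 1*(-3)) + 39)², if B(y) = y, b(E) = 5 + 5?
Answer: 168921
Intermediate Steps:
b(E) = 10
k(J) = -2 + J + (6 + J)² (k(J) = (J + (J + 6)²) - 2 = (J + (6 + J)²) - 2 = -2 + J + (6 + J)²)
(k(b(0) - 1*(-3)) + 39)² = ((-2 + (10 - 1*(-3)) + (6 + (10 - 1*(-3)))²) + 39)² = ((-2 + (10 + 3) + (6 + (10 + 3))²) + 39)² = ((-2 + 13 + (6 + 13)²) + 39)² = ((-2 + 13 + 19²) + 39)² = ((-2 + 13 + 361) + 39)² = (372 + 39)² = 411² = 168921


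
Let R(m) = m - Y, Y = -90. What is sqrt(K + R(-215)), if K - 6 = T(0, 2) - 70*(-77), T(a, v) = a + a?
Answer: sqrt(5271) ≈ 72.602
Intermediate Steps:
T(a, v) = 2*a
K = 5396 (K = 6 + (2*0 - 70*(-77)) = 6 + (0 + 5390) = 6 + 5390 = 5396)
R(m) = 90 + m (R(m) = m - 1*(-90) = m + 90 = 90 + m)
sqrt(K + R(-215)) = sqrt(5396 + (90 - 215)) = sqrt(5396 - 125) = sqrt(5271)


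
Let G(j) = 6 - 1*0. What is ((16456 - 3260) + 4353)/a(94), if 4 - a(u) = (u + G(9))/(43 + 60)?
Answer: 1807547/312 ≈ 5793.4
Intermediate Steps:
G(j) = 6 (G(j) = 6 + 0 = 6)
a(u) = 406/103 - u/103 (a(u) = 4 - (u + 6)/(43 + 60) = 4 - (6 + u)/103 = 4 - (6/103 + u/103) = 4 + (-6/103 - u/103) = 406/103 - u/103)
((16456 - 3260) + 4353)/a(94) = ((16456 - 3260) + 4353)/(406/103 - 1/103*94) = (13196 + 4353)/(406/103 - 94/103) = 17549/(312/103) = 17549*(103/312) = 1807547/312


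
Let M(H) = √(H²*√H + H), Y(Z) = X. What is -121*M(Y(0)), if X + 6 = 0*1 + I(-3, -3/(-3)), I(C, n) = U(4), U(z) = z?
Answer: -121*√(-2 + 4*I*√2) ≈ -171.12 - 242.0*I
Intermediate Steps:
I(C, n) = 4
X = -2 (X = -6 + (0*1 + 4) = -6 + (0 + 4) = -6 + 4 = -2)
Y(Z) = -2
M(H) = √(H + H^(5/2)) (M(H) = √(H^(5/2) + H) = √(H + H^(5/2)))
-121*M(Y(0)) = -121*√(-2 + (-2)^(5/2)) = -121*√(-2 + 4*I*√2)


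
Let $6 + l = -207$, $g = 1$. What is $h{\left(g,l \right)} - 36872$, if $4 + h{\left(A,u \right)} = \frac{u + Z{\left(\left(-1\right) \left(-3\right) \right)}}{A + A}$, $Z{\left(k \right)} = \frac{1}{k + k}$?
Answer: $- \frac{443789}{12} \approx -36982.0$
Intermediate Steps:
$l = -213$ ($l = -6 - 207 = -213$)
$Z{\left(k \right)} = \frac{1}{2 k}$
$h{\left(A,u \right)} = -4 + \frac{\frac{1}{6} + u}{2 A}$ ($h{\left(A,u \right)} = -4 + \frac{u + \frac{1}{2 \left(\left(-1\right) \left(-3\right)\right)}}{A + A} = -4 + \frac{u + \frac{1}{2 \cdot 3}}{2 A} = -4 + \left(u + \frac{1}{2} \cdot \frac{1}{3}\right) \frac{1}{2 A} = -4 + \left(u + \frac{1}{6}\right) \frac{1}{2 A} = -4 + \left(\frac{1}{6} + u\right) \frac{1}{2 A} = -4 + \frac{\frac{1}{6} + u}{2 A}$)
$h{\left(g,l \right)} - 36872 = \frac{1 - 48 + 6 \left(-213\right)}{12 \cdot 1} - 36872 = \frac{1}{12} \cdot 1 \left(1 - 48 - 1278\right) - 36872 = \frac{1}{12} \cdot 1 \left(-1325\right) - 36872 = - \frac{1325}{12} - 36872 = - \frac{443789}{12}$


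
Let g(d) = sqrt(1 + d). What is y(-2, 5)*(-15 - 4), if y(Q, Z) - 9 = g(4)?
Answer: -171 - 19*sqrt(5) ≈ -213.49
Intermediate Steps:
y(Q, Z) = 9 + sqrt(5) (y(Q, Z) = 9 + sqrt(1 + 4) = 9 + sqrt(5))
y(-2, 5)*(-15 - 4) = (9 + sqrt(5))*(-15 - 4) = (9 + sqrt(5))*(-19) = -171 - 19*sqrt(5)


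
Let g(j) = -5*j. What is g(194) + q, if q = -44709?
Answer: -45679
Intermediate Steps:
g(194) + q = -5*194 - 44709 = -970 - 44709 = -45679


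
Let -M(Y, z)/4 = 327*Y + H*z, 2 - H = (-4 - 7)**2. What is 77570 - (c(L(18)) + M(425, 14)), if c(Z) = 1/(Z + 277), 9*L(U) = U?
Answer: 174878873/279 ≈ 6.2681e+5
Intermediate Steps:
H = -119 (H = 2 - (-4 - 7)**2 = 2 - 1*(-11)**2 = 2 - 1*121 = 2 - 121 = -119)
L(U) = U/9
c(Z) = 1/(277 + Z)
M(Y, z) = -1308*Y + 476*z (M(Y, z) = -4*(327*Y - 119*z) = -4*(-119*z + 327*Y) = -1308*Y + 476*z)
77570 - (c(L(18)) + M(425, 14)) = 77570 - (1/(277 + (1/9)*18) + (-1308*425 + 476*14)) = 77570 - (1/(277 + 2) + (-555900 + 6664)) = 77570 - (1/279 - 549236) = 77570 - 1*(-153236843/279) = 77570 + 153236843/279 = 174878873/279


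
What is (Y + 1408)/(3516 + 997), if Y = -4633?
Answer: -3225/4513 ≈ -0.71460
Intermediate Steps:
(Y + 1408)/(3516 + 997) = (-4633 + 1408)/(3516 + 997) = -3225/4513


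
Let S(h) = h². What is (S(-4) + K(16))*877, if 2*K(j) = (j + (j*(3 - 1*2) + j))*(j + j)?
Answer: 687568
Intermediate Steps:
K(j) = 3*j² (K(j) = ((j + (j*(3 - 1*2) + j))*(j + j))/2 = ((j + (j*(3 - 2) + j))*(2*j))/2 = ((j + (j*1 + j))*(2*j))/2 = ((j + (j + j))*(2*j))/2 = ((j + 2*j)*(2*j))/2 = ((3*j)*(2*j))/2 = (6*j²)/2 = 3*j²)
(S(-4) + K(16))*877 = ((-4)² + 3*16²)*877 = (16 + 3*256)*877 = (16 + 768)*877 = 784*877 = 687568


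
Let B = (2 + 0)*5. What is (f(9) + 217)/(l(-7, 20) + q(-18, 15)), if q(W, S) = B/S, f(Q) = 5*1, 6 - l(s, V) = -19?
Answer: 666/77 ≈ 8.6494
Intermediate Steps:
l(s, V) = 25 (l(s, V) = 6 - 1*(-19) = 6 + 19 = 25)
f(Q) = 5
B = 10 (B = 2*5 = 10)
q(W, S) = 10/S
(f(9) + 217)/(l(-7, 20) + q(-18, 15)) = (5 + 217)/(25 + 10/15) = 222/(25 + 10*(1/15)) = 222/(25 + 2/3) = 222/(77/3) = 222*(3/77) = 666/77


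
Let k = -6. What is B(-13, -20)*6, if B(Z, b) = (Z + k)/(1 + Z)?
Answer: 19/2 ≈ 9.5000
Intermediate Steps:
B(Z, b) = (-6 + Z)/(1 + Z) (B(Z, b) = (Z - 6)/(1 + Z) = (-6 + Z)/(1 + Z))
B(-13, -20)*6 = ((-6 - 13)/(1 - 13))*6 = (-19/(-12))*6 = -1/12*(-19)*6 = (19/12)*6 = 19/2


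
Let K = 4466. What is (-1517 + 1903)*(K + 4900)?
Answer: 3615276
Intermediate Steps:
(-1517 + 1903)*(K + 4900) = (-1517 + 1903)*(4466 + 4900) = 386*9366 = 3615276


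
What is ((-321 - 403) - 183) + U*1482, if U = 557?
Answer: 824567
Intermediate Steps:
((-321 - 403) - 183) + U*1482 = ((-321 - 403) - 183) + 557*1482 = (-724 - 183) + 825474 = -907 + 825474 = 824567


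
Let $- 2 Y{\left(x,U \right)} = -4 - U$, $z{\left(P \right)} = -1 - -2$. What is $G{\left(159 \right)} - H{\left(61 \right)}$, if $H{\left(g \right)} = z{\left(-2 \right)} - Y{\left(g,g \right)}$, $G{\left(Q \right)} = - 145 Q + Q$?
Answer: $- \frac{45729}{2} \approx -22865.0$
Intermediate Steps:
$z{\left(P \right)} = 1$ ($z{\left(P \right)} = -1 + 2 = 1$)
$Y{\left(x,U \right)} = 2 + \frac{U}{2}$ ($Y{\left(x,U \right)} = - \frac{-4 - U}{2} = 2 + \frac{U}{2}$)
$G{\left(Q \right)} = - 144 Q$
$H{\left(g \right)} = -1 - \frac{g}{2}$ ($H{\left(g \right)} = 1 - \left(2 + \frac{g}{2}\right) = -1 - \frac{g}{2}$)
$G{\left(159 \right)} - H{\left(61 \right)} = \left(-144\right) 159 - \left(-1 - \frac{61}{2}\right) = -22896 - \left(-1 - \frac{61}{2}\right) = -22896 - - \frac{63}{2} = -22896 + \frac{63}{2} = - \frac{45729}{2}$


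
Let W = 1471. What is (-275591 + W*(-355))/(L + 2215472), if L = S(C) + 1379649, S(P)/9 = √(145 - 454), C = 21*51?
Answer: -1434086576658/6462447514835 + 3590082*I*√309/6462447514835 ≈ -0.22191 + 9.7653e-6*I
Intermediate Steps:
C = 1071
S(P) = 9*I*√309 (S(P) = 9*√(145 - 454) = 9*√(-309) = 9*(I*√309) = 9*I*√309)
L = 1379649 + 9*I*√309 (L = 9*I*√309 + 1379649 = 1379649 + 9*I*√309 ≈ 1.3796e+6 + 158.21*I)
(-275591 + W*(-355))/(L + 2215472) = (-275591 + 1471*(-355))/((1379649 + 9*I*√309) + 2215472) = (-275591 - 522205)/(3595121 + 9*I*√309) = -797796/(3595121 + 9*I*√309)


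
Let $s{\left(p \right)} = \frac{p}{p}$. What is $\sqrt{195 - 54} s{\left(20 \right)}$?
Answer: $\sqrt{141} \approx 11.874$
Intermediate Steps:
$s{\left(p \right)} = 1$
$\sqrt{195 - 54} s{\left(20 \right)} = \sqrt{195 - 54} \cdot 1 = \sqrt{141} \cdot 1 = \sqrt{141}$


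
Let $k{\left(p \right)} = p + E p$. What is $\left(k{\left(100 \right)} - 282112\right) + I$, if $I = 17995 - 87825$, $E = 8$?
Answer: $-351042$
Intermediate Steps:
$I = -69830$
$k{\left(p \right)} = 9 p$ ($k{\left(p \right)} = p + 8 p = 9 p$)
$\left(k{\left(100 \right)} - 282112\right) + I = \left(9 \cdot 100 - 282112\right) - 69830 = \left(900 - 282112\right) - 69830 = -281212 - 69830 = -351042$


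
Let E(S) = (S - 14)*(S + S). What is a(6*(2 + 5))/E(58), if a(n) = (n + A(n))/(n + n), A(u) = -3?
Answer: 13/142912 ≈ 9.0965e-5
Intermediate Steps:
E(S) = 2*S*(-14 + S) (E(S) = (-14 + S)*(2*S) = 2*S*(-14 + S))
a(n) = (-3 + n)/(2*n) (a(n) = (n - 3)/(n + n) = (-3 + n)/((2*n)) = (-3 + n)*(1/(2*n)) = (-3 + n)/(2*n))
a(6*(2 + 5))/E(58) = ((-3 + 6*(2 + 5))/(2*((6*(2 + 5)))))/((2*58*(-14 + 58))) = ((-3 + 6*7)/(2*((6*7))))/((2*58*44)) = ((½)*(-3 + 42)/42)/5104 = ((½)*(1/42)*39)*(1/5104) = (13/28)*(1/5104) = 13/142912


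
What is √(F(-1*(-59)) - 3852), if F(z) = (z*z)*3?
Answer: 13*√39 ≈ 81.185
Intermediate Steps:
F(z) = 3*z² (F(z) = z²*3 = 3*z²)
√(F(-1*(-59)) - 3852) = √(3*(-1*(-59))² - 3852) = √(3*59² - 3852) = √(3*3481 - 3852) = √(10443 - 3852) = √6591 = 13*√39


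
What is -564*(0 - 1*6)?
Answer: 3384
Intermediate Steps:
-564*(0 - 1*6) = -564*(0 - 6) = -564*(-6) = 3384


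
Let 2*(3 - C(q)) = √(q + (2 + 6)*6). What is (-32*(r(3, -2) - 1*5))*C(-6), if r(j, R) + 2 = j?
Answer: 384 - 64*√42 ≈ -30.767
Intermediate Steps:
r(j, R) = -2 + j
C(q) = 3 - √(48 + q)/2 (C(q) = 3 - √(q + (2 + 6)*6)/2 = 3 - √(q + 8*6)/2 = 3 - √(q + 48)/2 = 3 - √(48 + q)/2)
(-32*(r(3, -2) - 1*5))*C(-6) = (-32*((-2 + 3) - 1*5))*(3 - √(48 - 6)/2) = (-32*(1 - 5))*(3 - √42/2) = (-32*(-4))*(3 - √42/2) = 128*(3 - √42/2) = 384 - 64*√42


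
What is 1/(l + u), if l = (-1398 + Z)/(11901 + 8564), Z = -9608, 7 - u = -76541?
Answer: 20465/1566543814 ≈ 1.3064e-5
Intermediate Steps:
u = 76548 (u = 7 - 1*(-76541) = 7 + 76541 = 76548)
l = -11006/20465 (l = (-1398 - 9608)/(11901 + 8564) = -11006/20465 ≈ -0.53780)
1/(l + u) = 1/(-11006/20465 + 76548) = 1/(1566543814/20465) = 20465/1566543814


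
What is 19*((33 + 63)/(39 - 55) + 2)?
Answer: -76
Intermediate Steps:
19*((33 + 63)/(39 - 55) + 2) = 19*(96/(-16) + 2) = 19*(96*(-1/16) + 2) = 19*(-6 + 2) = 19*(-4) = -76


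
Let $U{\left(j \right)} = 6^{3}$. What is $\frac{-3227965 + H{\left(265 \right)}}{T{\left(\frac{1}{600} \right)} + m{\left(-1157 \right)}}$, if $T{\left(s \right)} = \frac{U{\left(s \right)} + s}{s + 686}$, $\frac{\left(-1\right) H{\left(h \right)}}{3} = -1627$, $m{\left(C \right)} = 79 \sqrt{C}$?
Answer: $- \frac{85965937229261942}{611660442091689219} + \frac{21568580432485969418 i \sqrt{1157}}{611660442091689219} \approx -0.14055 + 1199.4 i$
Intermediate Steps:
$U{\left(j \right)} = 216$
$H{\left(h \right)} = 4881$ ($H{\left(h \right)} = \left(-3\right) \left(-1627\right) = 4881$)
$T{\left(s \right)} = \frac{216 + s}{686 + s}$ ($T{\left(s \right)} = \frac{216 + s}{s + 686} = \frac{216 + s}{686 + s}$)
$\frac{-3227965 + H{\left(265 \right)}}{T{\left(\frac{1}{600} \right)} + m{\left(-1157 \right)}} = \frac{-3227965 + 4881}{\frac{216 + \frac{1}{600}}{686 + \frac{1}{600}} + 79 \sqrt{-1157}} = - \frac{3223084}{\frac{216 + \frac{1}{600}}{686 + \frac{1}{600}} + 79 i \sqrt{1157}} = - \frac{3223084}{\frac{1}{\frac{411601}{600}} \cdot \frac{129601}{600} + 79 i \sqrt{1157}} = - \frac{3223084}{\frac{600}{411601} \cdot \frac{129601}{600} + 79 i \sqrt{1157}} = - \frac{3223084}{\frac{129601}{411601} + 79 i \sqrt{1157}}$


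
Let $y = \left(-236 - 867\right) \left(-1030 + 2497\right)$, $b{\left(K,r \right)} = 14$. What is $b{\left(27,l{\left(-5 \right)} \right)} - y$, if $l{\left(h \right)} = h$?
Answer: $1618115$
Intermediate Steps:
$y = -1618101$ ($y = \left(-1103\right) 1467 = -1618101$)
$b{\left(27,l{\left(-5 \right)} \right)} - y = 14 - -1618101 = 14 + 1618101 = 1618115$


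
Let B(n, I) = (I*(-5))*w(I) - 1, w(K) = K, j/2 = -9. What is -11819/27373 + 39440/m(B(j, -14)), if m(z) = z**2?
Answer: -10294553539/26342707653 ≈ -0.39079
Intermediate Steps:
j = -18 (j = 2*(-9) = -18)
B(n, I) = -1 - 5*I**2 (B(n, I) = (I*(-5))*I - 1 = (-5*I)*I - 1 = -5*I**2 - 1 = -1 - 5*I**2)
-11819/27373 + 39440/m(B(j, -14)) = -11819/27373 + 39440/((-1 - 5*(-14)**2)**2) = -11819*1/27373 + 39440/((-1 - 5*196)**2) = -11819/27373 + 39440/((-1 - 980)**2) = -11819/27373 + 39440/((-981)**2) = -11819/27373 + 39440/962361 = -10294553539/26342707653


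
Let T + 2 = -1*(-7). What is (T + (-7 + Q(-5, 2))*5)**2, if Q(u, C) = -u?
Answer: 25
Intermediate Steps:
T = 5 (T = -2 - 1*(-7) = -2 + 7 = 5)
(T + (-7 + Q(-5, 2))*5)**2 = (5 + (-7 - 1*(-5))*5)**2 = (5 + (-7 + 5)*5)**2 = (5 - 2*5)**2 = (5 - 10)**2 = (-5)**2 = 25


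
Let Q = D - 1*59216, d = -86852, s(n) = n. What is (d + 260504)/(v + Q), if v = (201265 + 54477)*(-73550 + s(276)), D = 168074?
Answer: -86826/9369565225 ≈ -9.2668e-6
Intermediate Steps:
Q = 108858 (Q = 168074 - 1*59216 = 168074 - 59216 = 108858)
v = -18739239308 (v = (201265 + 54477)*(-73550 + 276) = 255742*(-73274) = -18739239308)
(d + 260504)/(v + Q) = (-86852 + 260504)/(-18739239308 + 108858) = 173652/(-18739130450) = 173652*(-1/18739130450) = -86826/9369565225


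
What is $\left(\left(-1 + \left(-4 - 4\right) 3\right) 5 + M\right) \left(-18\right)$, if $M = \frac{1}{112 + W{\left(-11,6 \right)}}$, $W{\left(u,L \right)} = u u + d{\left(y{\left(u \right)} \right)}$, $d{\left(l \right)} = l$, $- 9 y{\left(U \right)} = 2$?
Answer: $\frac{4713588}{2095} \approx 2249.9$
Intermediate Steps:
$y{\left(U \right)} = - \frac{2}{9}$ ($y{\left(U \right)} = \left(- \frac{1}{9}\right) 2 = - \frac{2}{9}$)
$W{\left(u,L \right)} = - \frac{2}{9} + u^{2}$ ($W{\left(u,L \right)} = u u - \frac{2}{9} = u^{2} - \frac{2}{9} = - \frac{2}{9} + u^{2}$)
$M = \frac{9}{2095}$ ($M = \frac{1}{112 - \left(\frac{2}{9} - \left(-11\right)^{2}\right)} = \frac{1}{112 + \left(- \frac{2}{9} + 121\right)} = \frac{1}{112 + \frac{1087}{9}} = \frac{1}{\frac{2095}{9}} = \frac{9}{2095} \approx 0.0042959$)
$\left(\left(-1 + \left(-4 - 4\right) 3\right) 5 + M\right) \left(-18\right) = \left(\left(-1 + \left(-4 - 4\right) 3\right) 5 + \frac{9}{2095}\right) \left(-18\right) = \left(\left(-1 - 24\right) 5 + \frac{9}{2095}\right) \left(-18\right) = \left(\left(-25\right) 5 + \frac{9}{2095}\right) \left(-18\right) = \left(-125 + \frac{9}{2095}\right) \left(-18\right) = \left(- \frac{261866}{2095}\right) \left(-18\right) = \frac{4713588}{2095}$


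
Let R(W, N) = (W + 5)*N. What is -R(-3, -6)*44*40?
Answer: 21120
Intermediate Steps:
R(W, N) = N*(5 + W) (R(W, N) = (5 + W)*N = N*(5 + W))
-R(-3, -6)*44*40 = --6*(5 - 3)*44*40 = --6*2*44*40 = -(-12*44)*40 = -(-528)*40 = -1*(-21120) = 21120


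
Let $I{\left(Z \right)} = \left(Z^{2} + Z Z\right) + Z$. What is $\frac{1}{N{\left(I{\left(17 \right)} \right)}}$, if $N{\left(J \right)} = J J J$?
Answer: $\frac{1}{210644875} \approx 4.7473 \cdot 10^{-9}$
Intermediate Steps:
$I{\left(Z \right)} = Z + 2 Z^{2}$ ($I{\left(Z \right)} = \left(Z^{2} + Z^{2}\right) + Z = 2 Z^{2} + Z = Z + 2 Z^{2}$)
$N{\left(J \right)} = J^{3}$ ($N{\left(J \right)} = J^{2} J = J^{3}$)
$\frac{1}{N{\left(I{\left(17 \right)} \right)}} = \frac{1}{\left(17 \left(1 + 2 \cdot 17\right)\right)^{3}} = \frac{1}{\left(17 \left(1 + 34\right)\right)^{3}} = \frac{1}{\left(17 \cdot 35\right)^{3}} = \frac{1}{595^{3}} = \frac{1}{210644875}$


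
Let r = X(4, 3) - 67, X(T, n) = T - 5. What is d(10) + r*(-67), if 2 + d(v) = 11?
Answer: 4565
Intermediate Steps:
d(v) = 9 (d(v) = -2 + 11 = 9)
X(T, n) = -5 + T
r = -68 (r = (-5 + 4) - 67 = -1 - 67 = -68)
d(10) + r*(-67) = 9 - 68*(-67) = 9 + 4556 = 4565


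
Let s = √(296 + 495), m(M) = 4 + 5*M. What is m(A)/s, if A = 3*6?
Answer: 94*√791/791 ≈ 3.3423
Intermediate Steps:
A = 18
s = √791 ≈ 28.125
m(A)/s = (4 + 5*18)/(√791) = (4 + 90)*(√791/791) = 94*(√791/791) = 94*√791/791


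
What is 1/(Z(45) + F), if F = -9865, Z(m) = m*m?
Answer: -1/7840 ≈ -0.00012755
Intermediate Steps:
Z(m) = m²
1/(Z(45) + F) = 1/(45² - 9865) = 1/(2025 - 9865) = 1/(-7840) = -1/7840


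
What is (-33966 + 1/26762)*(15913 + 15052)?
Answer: -28147125887815/26762 ≈ -1.0518e+9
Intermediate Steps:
(-33966 + 1/26762)*(15913 + 15052) = (-33966 + 1/26762)*30965 = -908998091/26762*30965 = -28147125887815/26762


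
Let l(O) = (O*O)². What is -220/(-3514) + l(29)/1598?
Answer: 1242868497/2807686 ≈ 442.67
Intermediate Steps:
l(O) = O⁴ (l(O) = (O²)² = O⁴)
-220/(-3514) + l(29)/1598 = -220/(-3514) + 29⁴/1598 = -220*(-1/3514) + 707281*(1/1598) = 110/1757 + 707281/1598 = 1242868497/2807686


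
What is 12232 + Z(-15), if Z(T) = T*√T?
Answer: 12232 - 15*I*√15 ≈ 12232.0 - 58.095*I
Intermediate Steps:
Z(T) = T^(3/2)
12232 + Z(-15) = 12232 + (-15)^(3/2) = 12232 - 15*I*√15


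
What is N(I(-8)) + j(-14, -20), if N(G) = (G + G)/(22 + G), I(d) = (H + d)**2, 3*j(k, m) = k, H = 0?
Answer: -410/129 ≈ -3.1783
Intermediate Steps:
j(k, m) = k/3
I(d) = d**2 (I(d) = (0 + d)**2 = d**2)
N(G) = 2*G/(22 + G) (N(G) = (2*G)/(22 + G) = 2*G/(22 + G))
N(I(-8)) + j(-14, -20) = 2*(-8)**2/(22 + (-8)**2) + (1/3)*(-14) = 2*64/(22 + 64) - 14/3 = 2*64/86 - 14/3 = 2*64*(1/86) - 14/3 = 64/43 - 14/3 = -410/129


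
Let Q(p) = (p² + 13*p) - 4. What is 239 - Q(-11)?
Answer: 265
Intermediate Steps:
Q(p) = -4 + p² + 13*p
239 - Q(-11) = 239 - (-4 + (-11)² + 13*(-11)) = 239 - (-4 + 121 - 143) = 239 - 1*(-26) = 239 + 26 = 265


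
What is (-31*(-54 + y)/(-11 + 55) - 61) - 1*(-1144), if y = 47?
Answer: 47869/44 ≈ 1087.9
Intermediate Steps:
(-31*(-54 + y)/(-11 + 55) - 61) - 1*(-1144) = (-31*(-54 + 47)/(-11 + 55) - 61) - 1*(-1144) = (-(-217)/44 - 61) + 1144 = (-31*(-7/44) - 61) + 1144 = (217/44 - 61) + 1144 = -2467/44 + 1144 = 47869/44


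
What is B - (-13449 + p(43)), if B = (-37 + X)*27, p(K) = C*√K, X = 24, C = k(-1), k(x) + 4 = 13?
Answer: 13098 - 9*√43 ≈ 13039.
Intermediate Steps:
k(x) = 9 (k(x) = -4 + 13 = 9)
C = 9
p(K) = 9*√K
B = -351 (B = (-37 + 24)*27 = -13*27 = -351)
B - (-13449 + p(43)) = -351 - (-13449 + 9*√43) = -351 + (13449 - 9*√43) = 13098 - 9*√43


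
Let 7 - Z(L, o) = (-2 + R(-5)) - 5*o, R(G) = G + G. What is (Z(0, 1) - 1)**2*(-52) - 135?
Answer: -27643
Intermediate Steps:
R(G) = 2*G
Z(L, o) = 19 + 5*o (Z(L, o) = 7 - ((-2 + 2*(-5)) - 5*o) = 7 - ((-2 - 10) - 5*o) = 7 - (-12 - 5*o) = 7 + (12 + 5*o) = 19 + 5*o)
(Z(0, 1) - 1)**2*(-52) - 135 = ((19 + 5*1) - 1)**2*(-52) - 135 = ((19 + 5) - 1)**2*(-52) - 135 = (24 - 1)**2*(-52) - 135 = 23**2*(-52) - 135 = 529*(-52) - 135 = -27508 - 135 = -27643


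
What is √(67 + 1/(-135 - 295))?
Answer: 3*√1376430/430 ≈ 8.1852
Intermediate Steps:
√(67 + 1/(-135 - 295)) = √(67 + 1/(-430)) = √(67 - 1/430) = √(28809/430) = 3*√1376430/430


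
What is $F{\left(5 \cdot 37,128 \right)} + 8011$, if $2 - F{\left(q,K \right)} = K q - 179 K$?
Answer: $7245$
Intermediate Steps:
$F{\left(q,K \right)} = 2 + 179 K - K q$ ($F{\left(q,K \right)} = 2 - \left(K q - 179 K\right) = 2 - \left(- 179 K + K q\right) = 2 + 179 K - K q$)
$F{\left(5 \cdot 37,128 \right)} + 8011 = \left(2 + 179 \cdot 128 - 128 \cdot 5 \cdot 37\right) + 8011 = \left(2 + 22912 - 128 \cdot 185\right) + 8011 = \left(2 + 22912 - 23680\right) + 8011 = -766 + 8011 = 7245$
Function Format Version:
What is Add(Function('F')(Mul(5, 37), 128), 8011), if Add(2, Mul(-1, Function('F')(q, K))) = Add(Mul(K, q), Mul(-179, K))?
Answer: 7245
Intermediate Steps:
Function('F')(q, K) = Add(2, Mul(179, K), Mul(-1, K, q)) (Function('F')(q, K) = Add(2, Mul(-1, Add(Mul(K, q), Mul(-179, K)))) = Add(2, Mul(-1, Add(Mul(-179, K), Mul(K, q)))) = Add(2, Add(Mul(179, K), Mul(-1, K, q))) = Add(2, Mul(179, K), Mul(-1, K, q)))
Add(Function('F')(Mul(5, 37), 128), 8011) = Add(Add(2, Mul(179, 128), Mul(-1, 128, Mul(5, 37))), 8011) = Add(Add(2, 22912, Mul(-1, 128, 185)), 8011) = Add(Add(2, 22912, -23680), 8011) = Add(-766, 8011) = 7245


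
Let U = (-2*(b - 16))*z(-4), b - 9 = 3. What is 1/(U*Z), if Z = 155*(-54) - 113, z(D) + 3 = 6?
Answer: -1/203592 ≈ -4.9118e-6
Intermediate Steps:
b = 12 (b = 9 + 3 = 12)
z(D) = 3 (z(D) = -3 + 6 = 3)
Z = -8483 (Z = -8370 - 113 = -8483)
U = 24 (U = -2*(12 - 16)*3 = -2*(-4)*3 = 8*3 = 24)
1/(U*Z) = 1/(24*(-8483)) = (1/24)*(-1/8483) = -1/203592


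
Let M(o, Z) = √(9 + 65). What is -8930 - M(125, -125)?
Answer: -8930 - √74 ≈ -8938.6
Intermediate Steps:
M(o, Z) = √74
-8930 - M(125, -125) = -8930 - √74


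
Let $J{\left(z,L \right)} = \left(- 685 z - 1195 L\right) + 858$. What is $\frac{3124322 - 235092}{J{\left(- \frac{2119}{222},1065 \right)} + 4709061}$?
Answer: $\frac{641409060}{764519683} \approx 0.83897$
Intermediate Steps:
$J{\left(z,L \right)} = 858 - 1195 L - 685 z$ ($J{\left(z,L \right)} = \left(- 1195 L - 685 z\right) + 858 = 858 - 1195 L - 685 z$)
$\frac{3124322 - 235092}{J{\left(- \frac{2119}{222},1065 \right)} + 4709061} = \frac{3124322 - 235092}{\left(858 - 1272675 - 685 \left(- \frac{2119}{222}\right)\right) + 4709061} = \frac{2889230}{\left(858 - 1272675 - 685 \left(\left(-2119\right) \frac{1}{222}\right)\right) + 4709061} = \frac{2889230}{\left(858 - 1272675 - - \frac{1451515}{222}\right) + 4709061} = \frac{2889230}{\left(858 - 1272675 + \frac{1451515}{222}\right) + 4709061} = \frac{2889230}{- \frac{280891859}{222} + 4709061} = \frac{2889230}{\frac{764519683}{222}} = 2889230 \cdot \frac{222}{764519683} = \frac{641409060}{764519683}$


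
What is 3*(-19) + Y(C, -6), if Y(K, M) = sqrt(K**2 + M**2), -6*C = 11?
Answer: -57 + sqrt(1417)/6 ≈ -50.726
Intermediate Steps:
C = -11/6 (C = -1/6*11 = -11/6 ≈ -1.8333)
3*(-19) + Y(C, -6) = 3*(-19) + sqrt((-11/6)**2 + (-6)**2) = -57 + sqrt(121/36 + 36) = -57 + sqrt(1417/36) = -57 + sqrt(1417)/6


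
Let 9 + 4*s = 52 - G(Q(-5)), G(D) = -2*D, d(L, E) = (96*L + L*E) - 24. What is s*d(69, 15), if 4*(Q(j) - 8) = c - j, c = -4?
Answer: 908565/8 ≈ 1.1357e+5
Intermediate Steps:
Q(j) = 7 - j/4 (Q(j) = 8 + (-4 - j)/4 = 8 + (-1 - j/4) = 7 - j/4)
d(L, E) = -24 + 96*L + E*L (d(L, E) = (96*L + E*L) - 24 = -24 + 96*L + E*L)
s = 119/8 (s = -9/4 + (52 - (-2)*(7 - ¼*(-5)))/4 = -9/4 + (52 - (-2)*(7 + 5/4))/4 = -9/4 + (52 - (-2)*33/4)/4 = -9/4 + (52 - 1*(-33/2))/4 = -9/4 + (52 + 33/2)/4 = -9/4 + (¼)*(137/2) = -9/4 + 137/8 = 119/8 ≈ 14.875)
s*d(69, 15) = 119*(-24 + 96*69 + 15*69)/8 = 119*(-24 + 6624 + 1035)/8 = (119/8)*7635 = 908565/8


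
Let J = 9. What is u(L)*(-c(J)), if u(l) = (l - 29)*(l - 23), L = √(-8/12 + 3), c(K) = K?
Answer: -6024 + 156*√21 ≈ -5309.1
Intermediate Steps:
L = √21/3 (L = √(-8*1/12 + 3) = √(-⅔ + 3) = √(7/3) = √21/3 ≈ 1.5275)
u(l) = (-29 + l)*(-23 + l)
u(L)*(-c(J)) = (667 + (√21/3)² - 52*√21/3)*(-1*9) = (667 + 7/3 - 52*√21/3)*(-9) = (2008/3 - 52*√21/3)*(-9) = -6024 + 156*√21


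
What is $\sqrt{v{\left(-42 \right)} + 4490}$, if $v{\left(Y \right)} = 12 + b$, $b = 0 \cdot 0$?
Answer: $\sqrt{4502} \approx 67.097$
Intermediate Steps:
$b = 0$
$v{\left(Y \right)} = 12$ ($v{\left(Y \right)} = 12 + 0 = 12$)
$\sqrt{v{\left(-42 \right)} + 4490} = \sqrt{12 + 4490} = \sqrt{4502}$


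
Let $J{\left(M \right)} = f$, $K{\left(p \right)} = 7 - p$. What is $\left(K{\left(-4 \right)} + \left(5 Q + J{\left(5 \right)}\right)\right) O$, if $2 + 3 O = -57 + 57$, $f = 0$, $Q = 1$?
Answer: $- \frac{32}{3} \approx -10.667$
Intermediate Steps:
$J{\left(M \right)} = 0$
$O = - \frac{2}{3}$ ($O = - \frac{2}{3} + \frac{-57 + 57}{3} = - \frac{2}{3} + \frac{1}{3} \cdot 0 = - \frac{2}{3} + 0 = - \frac{2}{3} \approx -0.66667$)
$\left(K{\left(-4 \right)} + \left(5 Q + J{\left(5 \right)}\right)\right) O = \left(\left(7 - -4\right) + \left(5 \cdot 1 + 0\right)\right) \left(- \frac{2}{3}\right) = \left(\left(7 + 4\right) + \left(5 + 0\right)\right) \left(- \frac{2}{3}\right) = \left(11 + 5\right) \left(- \frac{2}{3}\right) = 16 \left(- \frac{2}{3}\right) = - \frac{32}{3}$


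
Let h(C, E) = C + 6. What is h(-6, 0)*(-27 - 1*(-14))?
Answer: 0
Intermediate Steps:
h(C, E) = 6 + C
h(-6, 0)*(-27 - 1*(-14)) = (6 - 6)*(-27 - 1*(-14)) = 0*(-27 + 14) = 0*(-13) = 0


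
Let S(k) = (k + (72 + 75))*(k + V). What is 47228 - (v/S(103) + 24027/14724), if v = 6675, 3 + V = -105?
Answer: 5795330593/122700 ≈ 47232.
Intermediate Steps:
V = -108 (V = -3 - 105 = -108)
S(k) = (-108 + k)*(147 + k) (S(k) = (k + (72 + 75))*(k - 108) = (k + 147)*(-108 + k) = (147 + k)*(-108 + k) = (-108 + k)*(147 + k))
47228 - (v/S(103) + 24027/14724) = 47228 - (6675/(-15876 + 103² + 39*103) + 24027/14724) = 47228 - (6675/(-15876 + 10609 + 4017) + 24027*(1/14724)) = 47228 - (6675/(-1250) + 8009/4908) = 47228 - (6675*(-1/1250) + 8009/4908) = 47228 - (-267/50 + 8009/4908) = 47228 - 1*(-454993/122700) = 47228 + 454993/122700 = 5795330593/122700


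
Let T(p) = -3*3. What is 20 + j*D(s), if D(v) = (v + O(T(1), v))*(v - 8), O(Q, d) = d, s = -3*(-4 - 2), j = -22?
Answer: -7900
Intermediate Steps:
T(p) = -9
s = 18 (s = -3*(-6) = 18)
D(v) = 2*v*(-8 + v) (D(v) = (v + v)*(v - 8) = (2*v)*(-8 + v) = 2*v*(-8 + v))
20 + j*D(s) = 20 - 44*18*(-8 + 18) = 20 - 44*18*10 = 20 - 22*360 = 20 - 7920 = -7900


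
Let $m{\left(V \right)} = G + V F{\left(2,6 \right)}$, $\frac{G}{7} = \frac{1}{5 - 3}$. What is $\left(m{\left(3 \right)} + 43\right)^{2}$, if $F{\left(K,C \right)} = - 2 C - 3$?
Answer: $\frac{9}{4} \approx 2.25$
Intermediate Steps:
$F{\left(K,C \right)} = -3 - 2 C$
$G = \frac{7}{2}$ ($G = \frac{7}{5 - 3} = \frac{7}{2} \approx 3.5$)
$m{\left(V \right)} = \frac{7}{2} - 15 V$ ($m{\left(V \right)} = \frac{7}{2} + V \left(-3 - 12\right) = \frac{7}{2} + V \left(-15\right) = \frac{7}{2} - 15 V$)
$\left(m{\left(3 \right)} + 43\right)^{2} = \left(\left(\frac{7}{2} - 45\right) + 43\right)^{2} = \left(- \frac{83}{2} + 43\right)^{2} = \left(\frac{3}{2}\right)^{2} = \frac{9}{4}$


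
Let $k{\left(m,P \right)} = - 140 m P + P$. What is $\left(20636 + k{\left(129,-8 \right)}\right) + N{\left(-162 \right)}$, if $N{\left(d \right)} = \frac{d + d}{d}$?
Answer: $165110$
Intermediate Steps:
$k{\left(m,P \right)} = P - 140 P m$ ($k{\left(m,P \right)} = - 140 P m + P = P - 140 P m$)
$N{\left(d \right)} = 2$ ($N{\left(d \right)} = \frac{2 d}{d} = 2$)
$\left(20636 + k{\left(129,-8 \right)}\right) + N{\left(-162 \right)} = \left(20636 - 8 \left(1 - 18060\right)\right) + 2 = \left(20636 - -144472\right) + 2 = \left(20636 + 144472\right) + 2 = 165108 + 2 = 165110$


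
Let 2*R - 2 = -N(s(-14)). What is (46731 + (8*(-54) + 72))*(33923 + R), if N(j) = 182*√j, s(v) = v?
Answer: 1573089804 - 4219761*I*√14 ≈ 1.5731e+9 - 1.5789e+7*I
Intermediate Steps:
R = 1 - 91*I*√14 (R = 1 + (-182*√(-14))/2 = 1 + (-182*I*√14)/2 = 1 - 91*I*√14 ≈ 1.0 - 340.49*I)
(46731 + (8*(-54) + 72))*(33923 + R) = (46731 + (8*(-54) + 72))*(33923 + (1 - 91*I*√14)) = (46731 + (-432 + 72))*(33924 - 91*I*√14) = (46731 - 360)*(33924 - 91*I*√14) = 46371*(33924 - 91*I*√14) = 1573089804 - 4219761*I*√14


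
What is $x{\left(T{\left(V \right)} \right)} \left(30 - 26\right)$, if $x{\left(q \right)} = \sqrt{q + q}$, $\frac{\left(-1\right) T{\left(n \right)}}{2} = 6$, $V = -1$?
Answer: $8 i \sqrt{6} \approx 19.596 i$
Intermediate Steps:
$T{\left(n \right)} = -12$ ($T{\left(n \right)} = \left(-2\right) 6 = -12$)
$x{\left(q \right)} = \sqrt{2} \sqrt{q}$ ($x{\left(q \right)} = \sqrt{2 q} = \sqrt{2} \sqrt{q}$)
$x{\left(T{\left(V \right)} \right)} \left(30 - 26\right) = \sqrt{2} \sqrt{-12} \left(30 - 26\right) = \sqrt{2} \cdot 2 i \sqrt{3} \cdot 4 = 2 i \sqrt{6} \cdot 4 = 8 i \sqrt{6}$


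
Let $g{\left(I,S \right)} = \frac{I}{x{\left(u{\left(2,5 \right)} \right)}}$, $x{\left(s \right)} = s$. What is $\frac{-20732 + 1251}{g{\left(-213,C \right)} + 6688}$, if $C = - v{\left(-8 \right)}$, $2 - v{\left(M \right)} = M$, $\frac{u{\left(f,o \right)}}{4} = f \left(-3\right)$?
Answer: $- \frac{155848}{53575} \approx -2.909$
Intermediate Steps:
$u{\left(f,o \right)} = - 12 f$ ($u{\left(f,o \right)} = 4 f \left(-3\right) = 4 \left(- 3 f\right) = - 12 f$)
$v{\left(M \right)} = 2 - M$
$C = -10$ ($C = - (2 - -8) = - (2 + 8) = \left(-1\right) 10 = -10$)
$g{\left(I,S \right)} = - \frac{I}{24}$ ($g{\left(I,S \right)} = \frac{I}{\left(-12\right) 2} = \frac{I}{-24} = I \left(- \frac{1}{24}\right) = - \frac{I}{24}$)
$\frac{-20732 + 1251}{g{\left(-213,C \right)} + 6688} = \frac{-20732 + 1251}{\left(- \frac{1}{24}\right) \left(-213\right) + 6688} = - \frac{19481}{\frac{71}{8} + 6688} = - \frac{19481}{\frac{53575}{8}} = \left(-19481\right) \frac{8}{53575} = - \frac{155848}{53575}$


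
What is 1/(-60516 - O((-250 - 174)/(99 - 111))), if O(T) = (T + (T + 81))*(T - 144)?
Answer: -9/396314 ≈ -2.2709e-5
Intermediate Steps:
O(T) = (-144 + T)*(81 + 2*T) (O(T) = (T + (81 + T))*(-144 + T) = (81 + 2*T)*(-144 + T) = (-144 + T)*(81 + 2*T))
1/(-60516 - O((-250 - 174)/(99 - 111))) = 1/(-60516 - (-11664 - 207*(-250 - 174)/(99 - 111) + 2*((-250 - 174)/(99 - 111))**2)) = 1/(-60516 - (-11664 - (-87768)/(-12) + 2*(-424/(-12))**2)) = 1/(-60516 - (-11664 - (-87768)*(-1)/12 + 2*(-424*(-1/12))**2)) = 1/(-60516 - (-11664 - 207*106/3 + 2*(106/3)**2)) = 1/(-60516 - (-11664 - 7314 + 2*(11236/9))) = 1/(-60516 - (-11664 - 7314 + 22472/9)) = 1/(-60516 - 1*(-148330/9)) = 1/(-60516 + 148330/9) = 1/(-396314/9) = -9/396314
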